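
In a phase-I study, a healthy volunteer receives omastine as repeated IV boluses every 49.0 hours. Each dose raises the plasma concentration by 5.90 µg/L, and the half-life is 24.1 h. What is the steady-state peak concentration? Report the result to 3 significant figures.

7.81 µg/L

k = ln 2 / 24.1 = 0.02876 h⁻¹
Fraction remaining after one interval: e^(−kτ) = e^(−0.02876 × 49.0) = 0.2443
R = 1 / (1 − 0.2443) = 1.323
Css,max = 5.90 × 1.323 ≈ 7.81 µg/L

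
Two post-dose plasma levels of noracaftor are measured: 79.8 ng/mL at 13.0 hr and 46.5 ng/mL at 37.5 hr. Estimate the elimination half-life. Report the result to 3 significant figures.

k = ln(C₁/C₂) / (t₂ − t₁) = ln(79.8/46.5) / (37.5 − 13.0)
  = 0.5401 / 24.50 = 0.02204 hr⁻¹
t½ = ln 2 / k = ln 2 / 0.02204 ≈ 31.4 hours

31.4 hours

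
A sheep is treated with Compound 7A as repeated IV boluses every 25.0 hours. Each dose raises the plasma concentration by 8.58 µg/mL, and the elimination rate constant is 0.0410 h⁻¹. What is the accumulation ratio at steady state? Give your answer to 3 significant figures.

Fraction remaining after one interval: e^(−kτ) = e^(−0.04100 × 25.0) = 0.3588
R = 1 / (1 − 0.3588) = 1 / 0.6412 ≈ 1.56

1.56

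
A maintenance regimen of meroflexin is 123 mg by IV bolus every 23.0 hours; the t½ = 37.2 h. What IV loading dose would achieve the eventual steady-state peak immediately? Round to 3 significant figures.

353 mg

k = ln 2 / 37.2 = 0.01863 h⁻¹
Accumulation ratio R = 1 / (1 − e^(−kτ)) = 1 / (1 − e^(−0.01863×23.0)) = 1 / (1 − 0.6514) = 2.869
Loading dose = maintenance dose × R = 123 × 2.869 ≈ 353 mg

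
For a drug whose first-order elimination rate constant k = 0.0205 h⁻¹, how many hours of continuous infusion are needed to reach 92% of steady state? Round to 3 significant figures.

f = 1 − e^(−kt)  ⇒  t = −ln(1 − f) / k
t = −ln(1 − 0.92) / 0.02050 = 2.526 / 0.02050 ≈ 123 hours

123 hours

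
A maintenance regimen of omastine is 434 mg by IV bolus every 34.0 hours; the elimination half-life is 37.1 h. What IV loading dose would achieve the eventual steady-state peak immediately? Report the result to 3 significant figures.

k = ln 2 / 37.1 = 0.01868 h⁻¹
Accumulation ratio R = 1 / (1 − e^(−kτ)) = 1 / (1 − e^(−0.01868×34.0)) = 1 / (1 − 0.5298) = 2.127
Loading dose = maintenance dose × R = 434 × 2.127 ≈ 923 mg

923 mg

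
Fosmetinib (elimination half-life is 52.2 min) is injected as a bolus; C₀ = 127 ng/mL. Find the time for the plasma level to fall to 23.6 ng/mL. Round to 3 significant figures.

k = ln 2 / 52.2 = 0.01328 min⁻¹
C(t) = C₀ e^(−kt)  ⇒  t = ln(C₀/C) / k
t = ln(127/23.6) / 0.01328 = 1.683 / 0.01328 ≈ 127 minutes

127 minutes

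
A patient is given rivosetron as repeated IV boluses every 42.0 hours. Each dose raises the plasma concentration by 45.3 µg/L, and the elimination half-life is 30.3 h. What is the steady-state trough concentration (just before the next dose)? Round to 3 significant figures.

k = ln 2 / 30.3 = 0.02288 h⁻¹
Fraction remaining after one interval: e^(−kτ) = e^(−0.02288 × 42.0) = 0.3826
R = 1 / (1 − 0.3826) = 1.620
Css,max = 45.3 × 1.620 = 73.37 µg/L
Css,min = Css,max × e^(−kτ) = 73.37 × 0.3826 ≈ 28.1 µg/L

28.1 µg/L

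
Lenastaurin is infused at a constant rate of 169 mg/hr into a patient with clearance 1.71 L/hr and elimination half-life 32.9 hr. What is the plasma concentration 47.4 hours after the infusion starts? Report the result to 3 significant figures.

62.4 mg/L

Css = rate / CL = 169 / 1.71 = 98.83 mg/L
k = ln 2 / 32.9 = 0.02107 hr⁻¹
C(t) = Css (1 − e^(−kt)) = 98.83 × (1 − e^(−0.9986)) = 98.83 × 0.6316 ≈ 62.4 mg/L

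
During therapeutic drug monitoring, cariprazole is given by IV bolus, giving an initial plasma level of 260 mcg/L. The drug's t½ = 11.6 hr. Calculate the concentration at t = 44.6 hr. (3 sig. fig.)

18.1 mcg/L

k = ln 2 / 11.6 = 0.05975 hr⁻¹
44.6 hr is 3.845 half-lives, so C = 260 × (1/2)^3.845 = 260 × 0.06960 ≈ 18.1 mcg/L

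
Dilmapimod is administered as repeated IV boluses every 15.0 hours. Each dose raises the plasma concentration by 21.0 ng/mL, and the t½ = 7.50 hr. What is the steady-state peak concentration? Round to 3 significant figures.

28.0 ng/mL

k = ln 2 / 7.50 = 0.09242 hr⁻¹
Fraction remaining after one interval: e^(−kτ) = e^(−0.09242 × 15.0) = 0.2500
R = 1 / (1 − 0.2500) = 1.333
Css,max = 21.0 × 1.333 ≈ 28.0 ng/mL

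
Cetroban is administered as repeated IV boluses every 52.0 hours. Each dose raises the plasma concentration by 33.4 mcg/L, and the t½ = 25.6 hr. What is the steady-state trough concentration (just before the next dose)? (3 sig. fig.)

10.8 mcg/L

k = ln 2 / 25.6 = 0.02708 hr⁻¹
Fraction remaining after one interval: e^(−kτ) = e^(−0.02708 × 52.0) = 0.2446
R = 1 / (1 − 0.2446) = 1.324
Css,max = 33.4 × 1.324 = 44.22 mcg/L
Css,min = Css,max × e^(−kτ) = 44.22 × 0.2446 ≈ 10.8 mcg/L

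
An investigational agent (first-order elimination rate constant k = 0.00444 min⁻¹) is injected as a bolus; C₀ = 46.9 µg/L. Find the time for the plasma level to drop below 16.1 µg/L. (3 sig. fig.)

C(t) = C₀ e^(−kt)  ⇒  t = ln(C₀/C) / k
t = ln(46.9/16.1) / 0.004440 = 1.069 / 0.004440 ≈ 241 minutes

241 minutes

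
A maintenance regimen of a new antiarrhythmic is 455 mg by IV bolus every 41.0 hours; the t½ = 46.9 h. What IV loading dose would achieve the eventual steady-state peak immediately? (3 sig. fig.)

1000 mg

k = ln 2 / 46.9 = 0.01478 h⁻¹
Accumulation ratio R = 1 / (1 − e^(−kτ)) = 1 / (1 − e^(−0.01478×41.0)) = 1 / (1 − 0.5456) = 2.200
Loading dose = maintenance dose × R = 455 × 2.200 ≈ 1000 mg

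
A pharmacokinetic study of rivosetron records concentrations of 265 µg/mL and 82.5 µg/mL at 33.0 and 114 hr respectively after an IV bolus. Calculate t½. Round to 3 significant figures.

k = ln(C₁/C₂) / (t₂ − t₁) = ln(265/82.5) / (114 − 33.0)
  = 1.167 / 81.00 = 0.01441 hr⁻¹
t½ = ln 2 / k = ln 2 / 0.01441 ≈ 48.1 hours

48.1 hours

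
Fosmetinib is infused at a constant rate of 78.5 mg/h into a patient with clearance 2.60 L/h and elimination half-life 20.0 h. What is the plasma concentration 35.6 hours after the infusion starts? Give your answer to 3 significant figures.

21.4 µg/mL

Css = rate / CL = 78.5 / 2.60 = 30.19 µg/mL
k = ln 2 / 20.0 = 0.03466 h⁻¹
C(t) = Css (1 − e^(−kt)) = 30.19 × (1 − e^(−1.234)) = 30.19 × 0.7088 ≈ 21.4 µg/mL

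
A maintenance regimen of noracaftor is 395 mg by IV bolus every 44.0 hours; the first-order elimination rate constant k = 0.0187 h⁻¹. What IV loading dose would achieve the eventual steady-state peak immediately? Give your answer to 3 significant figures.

Accumulation ratio R = 1 / (1 − e^(−kτ)) = 1 / (1 − e^(−0.01870×44.0)) = 1 / (1 − 0.4392) = 1.783
Loading dose = maintenance dose × R = 395 × 1.783 ≈ 704 mg

704 mg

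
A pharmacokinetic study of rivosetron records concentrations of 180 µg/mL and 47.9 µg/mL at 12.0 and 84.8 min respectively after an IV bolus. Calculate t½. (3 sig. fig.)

k = ln(C₁/C₂) / (t₂ − t₁) = ln(180/47.9) / (84.8 − 12.0)
  = 1.324 / 72.80 = 0.01818 min⁻¹
t½ = ln 2 / k = ln 2 / 0.01818 ≈ 38.1 minutes

38.1 minutes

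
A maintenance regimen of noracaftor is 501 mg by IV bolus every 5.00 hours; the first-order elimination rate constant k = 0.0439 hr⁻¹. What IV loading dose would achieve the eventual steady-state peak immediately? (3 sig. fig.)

2540 mg

Accumulation ratio R = 1 / (1 − e^(−kτ)) = 1 / (1 − e^(−0.04390×5.00)) = 1 / (1 − 0.8029) = 5.074
Loading dose = maintenance dose × R = 501 × 5.074 ≈ 2540 mg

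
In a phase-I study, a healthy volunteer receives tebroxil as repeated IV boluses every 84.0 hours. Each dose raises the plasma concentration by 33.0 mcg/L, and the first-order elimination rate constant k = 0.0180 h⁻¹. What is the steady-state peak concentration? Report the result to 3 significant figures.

Fraction remaining after one interval: e^(−kτ) = e^(−0.01800 × 84.0) = 0.2205
R = 1 / (1 − 0.2205) = 1.283
Css,max = 33.0 × 1.283 ≈ 42.3 mcg/L

42.3 mcg/L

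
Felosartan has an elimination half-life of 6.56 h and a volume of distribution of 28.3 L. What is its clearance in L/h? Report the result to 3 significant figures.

2.99 L/h

k = ln 2 / t½ = ln 2 / 6.56 = 0.1057 h⁻¹
CL = k · V = 0.1057 × 28.3 ≈ 2.99 L/h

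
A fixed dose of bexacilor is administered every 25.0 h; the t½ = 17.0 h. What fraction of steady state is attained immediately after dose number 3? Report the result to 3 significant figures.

0.953

k = ln 2 / 17.0 = 0.04077 h⁻¹
f_n = 1 − e^(−nkτ) = 1 − e^(−3 × 0.04077 × 25.0) = 1 − e^(−3.058) = 1 − 0.04698 ≈ 0.953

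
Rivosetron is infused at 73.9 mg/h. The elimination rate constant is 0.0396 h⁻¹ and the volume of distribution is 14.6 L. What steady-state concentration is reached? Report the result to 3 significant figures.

128 mg/L

CL = k · V = 0.0396 × 14.6 = 0.5782 L/h
Css = rate / CL = 73.9 / 0.5782 ≈ 128 mg/L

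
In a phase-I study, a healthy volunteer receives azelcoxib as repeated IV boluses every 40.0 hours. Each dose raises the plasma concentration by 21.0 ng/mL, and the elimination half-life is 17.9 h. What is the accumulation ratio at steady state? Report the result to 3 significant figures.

k = ln 2 / 17.9 = 0.03872 h⁻¹
Fraction remaining after one interval: e^(−kτ) = e^(−0.03872 × 40.0) = 0.2125
R = 1 / (1 − 0.2125) = 1 / 0.7875 ≈ 1.27

1.27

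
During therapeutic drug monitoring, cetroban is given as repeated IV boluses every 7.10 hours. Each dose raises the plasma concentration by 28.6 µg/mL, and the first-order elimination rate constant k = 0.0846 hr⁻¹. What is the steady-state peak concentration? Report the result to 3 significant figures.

Fraction remaining after one interval: e^(−kτ) = e^(−0.08460 × 7.10) = 0.5484
R = 1 / (1 − 0.5484) = 2.215
Css,max = 28.6 × 2.215 ≈ 63.3 µg/mL

63.3 µg/mL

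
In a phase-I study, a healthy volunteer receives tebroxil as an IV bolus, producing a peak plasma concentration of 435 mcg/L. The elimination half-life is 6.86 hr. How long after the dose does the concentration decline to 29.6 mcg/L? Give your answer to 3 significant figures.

k = ln 2 / 6.86 = 0.1010 hr⁻¹
C(t) = C₀ e^(−kt)  ⇒  t = ln(C₀/C) / k
t = ln(435/29.6) / 0.1010 = 2.688 / 0.1010 ≈ 26.6 hours

26.6 hours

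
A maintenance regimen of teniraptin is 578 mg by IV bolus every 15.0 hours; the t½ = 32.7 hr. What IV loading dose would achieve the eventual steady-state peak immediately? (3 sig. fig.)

k = ln 2 / 32.7 = 0.02120 hr⁻¹
Accumulation ratio R = 1 / (1 − e^(−kτ)) = 1 / (1 − e^(−0.02120×15.0)) = 1 / (1 − 0.7276) = 3.672
Loading dose = maintenance dose × R = 578 × 3.672 ≈ 2120 mg

2120 mg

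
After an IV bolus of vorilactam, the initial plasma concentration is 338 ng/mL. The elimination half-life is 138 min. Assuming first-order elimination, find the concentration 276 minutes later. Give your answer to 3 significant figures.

84.5 ng/mL

k = ln 2 / 138 = 0.005023 min⁻¹
276 min is 2.000 half-lives, so C = 338 × (1/2)^2.000 = 338 × 0.2500 ≈ 84.5 ng/mL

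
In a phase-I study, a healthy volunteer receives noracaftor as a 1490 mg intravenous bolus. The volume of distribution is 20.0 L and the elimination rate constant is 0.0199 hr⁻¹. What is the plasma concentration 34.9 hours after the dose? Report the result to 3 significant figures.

C₀ = dose / V = 1490 / 20.0 = 74.50 µg/mL
C(t) = C₀ e^(−kt) = 74.50 × e^(−0.01990 × 34.9) = 74.50 × e^(−0.6945) = 74.50 × 0.4993 ≈ 37.2 µg/mL

37.2 µg/mL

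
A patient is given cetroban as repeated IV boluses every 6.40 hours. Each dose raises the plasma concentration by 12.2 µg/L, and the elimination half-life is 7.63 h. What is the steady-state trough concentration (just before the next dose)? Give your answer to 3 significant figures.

k = ln 2 / 7.63 = 0.09084 h⁻¹
Fraction remaining after one interval: e^(−kτ) = e^(−0.09084 × 6.40) = 0.5591
R = 1 / (1 − 0.5591) = 2.268
Css,max = 12.2 × 2.268 = 27.67 µg/L
Css,min = Css,max × e^(−kτ) = 27.67 × 0.5591 ≈ 15.5 µg/L

15.5 µg/L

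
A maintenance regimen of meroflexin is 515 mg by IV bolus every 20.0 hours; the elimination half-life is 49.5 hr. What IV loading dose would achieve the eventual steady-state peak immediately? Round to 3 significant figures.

2110 mg

k = ln 2 / 49.5 = 0.01400 hr⁻¹
Accumulation ratio R = 1 / (1 − e^(−kτ)) = 1 / (1 − e^(−0.01400×20.0)) = 1 / (1 − 0.7557) = 4.094
Loading dose = maintenance dose × R = 515 × 4.094 ≈ 2110 mg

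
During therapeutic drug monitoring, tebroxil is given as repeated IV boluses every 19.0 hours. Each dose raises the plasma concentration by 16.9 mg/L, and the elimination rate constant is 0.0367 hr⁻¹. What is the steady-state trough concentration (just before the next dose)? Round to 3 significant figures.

Fraction remaining after one interval: e^(−kτ) = e^(−0.03670 × 19.0) = 0.4979
R = 1 / (1 − 0.4979) = 1.992
Css,max = 16.9 × 1.992 = 33.66 mg/L
Css,min = Css,max × e^(−kτ) = 33.66 × 0.4979 ≈ 16.8 mg/L

16.8 mg/L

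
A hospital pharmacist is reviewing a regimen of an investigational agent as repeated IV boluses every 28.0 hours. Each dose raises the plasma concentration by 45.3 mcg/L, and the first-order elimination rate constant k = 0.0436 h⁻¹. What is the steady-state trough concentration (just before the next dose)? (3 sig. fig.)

19.0 mcg/L

Fraction remaining after one interval: e^(−kτ) = e^(−0.04360 × 28.0) = 0.2950
R = 1 / (1 − 0.2950) = 1.418
Css,max = 45.3 × 1.418 = 64.25 mcg/L
Css,min = Css,max × e^(−kτ) = 64.25 × 0.2950 ≈ 19.0 mcg/L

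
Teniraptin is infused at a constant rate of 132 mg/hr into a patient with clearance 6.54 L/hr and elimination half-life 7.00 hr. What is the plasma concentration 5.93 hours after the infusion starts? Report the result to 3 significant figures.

8.96 µg/mL

Css = rate / CL = 132 / 6.54 = 20.18 µg/mL
k = ln 2 / 7.00 = 0.09902 hr⁻¹
C(t) = Css (1 − e^(−kt)) = 20.18 × (1 − e^(−0.5872)) = 20.18 × 0.4441 ≈ 8.96 µg/mL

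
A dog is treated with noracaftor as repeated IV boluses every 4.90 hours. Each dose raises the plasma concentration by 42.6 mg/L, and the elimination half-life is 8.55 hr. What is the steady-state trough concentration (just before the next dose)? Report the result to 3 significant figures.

87.3 mg/L

k = ln 2 / 8.55 = 0.08107 hr⁻¹
Fraction remaining after one interval: e^(−kτ) = e^(−0.08107 × 4.90) = 0.6722
R = 1 / (1 − 0.6722) = 3.050
Css,max = 42.6 × 3.050 = 129.9 mg/L
Css,min = Css,max × e^(−kτ) = 129.9 × 0.6722 ≈ 87.3 mg/L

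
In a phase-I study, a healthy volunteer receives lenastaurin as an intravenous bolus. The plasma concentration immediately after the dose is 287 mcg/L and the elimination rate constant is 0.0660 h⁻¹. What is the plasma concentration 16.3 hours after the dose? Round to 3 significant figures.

97.9 mcg/L

C(t) = C₀ e^(−kt) = 287 × e^(−0.06600 × 16.3) = 287 × e^(−1.076) = 287 × 0.3410 ≈ 97.9 mcg/L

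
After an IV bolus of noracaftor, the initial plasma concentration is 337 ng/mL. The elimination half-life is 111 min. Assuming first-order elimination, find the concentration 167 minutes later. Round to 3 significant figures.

k = ln 2 / 111 = 0.006245 min⁻¹
C(t) = C₀ e^(−kt) = 337 × e^(−0.006245 × 167) = 337 × e^(−1.043) = 337 × 0.3525 ≈ 119 ng/mL

119 ng/mL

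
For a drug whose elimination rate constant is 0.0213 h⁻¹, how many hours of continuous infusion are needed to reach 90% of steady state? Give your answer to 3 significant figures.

f = 1 − e^(−kt)  ⇒  t = −ln(1 − f) / k
t = −ln(1 − 0.9) / 0.02130 = 2.303 / 0.02130 ≈ 108 hours

108 hours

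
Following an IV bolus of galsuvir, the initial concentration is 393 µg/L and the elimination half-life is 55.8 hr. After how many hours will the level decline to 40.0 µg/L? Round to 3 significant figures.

k = ln 2 / 55.8 = 0.01242 hr⁻¹
C(t) = C₀ e^(−kt)  ⇒  t = ln(C₀/C) / k
t = ln(393/40.0) / 0.01242 = 2.285 / 0.01242 ≈ 184 hours

184 hours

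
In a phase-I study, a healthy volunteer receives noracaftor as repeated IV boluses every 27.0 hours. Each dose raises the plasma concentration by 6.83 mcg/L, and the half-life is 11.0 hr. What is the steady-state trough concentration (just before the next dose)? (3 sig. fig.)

k = ln 2 / 11.0 = 0.06301 hr⁻¹
Fraction remaining after one interval: e^(−kτ) = e^(−0.06301 × 27.0) = 0.1824
R = 1 / (1 − 0.1824) = 1.223
Css,max = 6.83 × 1.223 = 8.354 mcg/L
Css,min = Css,max × e^(−kτ) = 8.354 × 0.1824 ≈ 1.52 mcg/L

1.52 mcg/L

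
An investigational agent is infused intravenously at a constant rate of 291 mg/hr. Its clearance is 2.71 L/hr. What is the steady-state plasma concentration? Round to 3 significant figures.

107 µg/mL

Css = infusion rate / CL = 291 / 2.71 ≈ 107 µg/mL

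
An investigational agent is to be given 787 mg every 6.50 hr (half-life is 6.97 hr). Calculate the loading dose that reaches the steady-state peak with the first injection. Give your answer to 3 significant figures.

1650 mg

k = ln 2 / 6.97 = 0.09945 hr⁻¹
Accumulation ratio R = 1 / (1 − e^(−kτ)) = 1 / (1 − e^(−0.09945×6.50)) = 1 / (1 − 0.5239) = 2.101
Loading dose = maintenance dose × R = 787 × 2.101 ≈ 1650 mg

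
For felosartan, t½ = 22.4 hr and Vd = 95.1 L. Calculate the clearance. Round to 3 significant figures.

2.94 L/hr

k = ln 2 / t½ = ln 2 / 22.4 = 0.03094 hr⁻¹
CL = k · V = 0.03094 × 95.1 ≈ 2.94 L/hr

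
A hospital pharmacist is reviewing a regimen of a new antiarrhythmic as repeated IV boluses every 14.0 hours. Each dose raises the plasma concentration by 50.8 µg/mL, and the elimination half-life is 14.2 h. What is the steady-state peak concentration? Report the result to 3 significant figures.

103 µg/mL

k = ln 2 / 14.2 = 0.04881 h⁻¹
Fraction remaining after one interval: e^(−kτ) = e^(−0.04881 × 14.0) = 0.5049
R = 1 / (1 − 0.5049) = 2.020
Css,max = 50.8 × 2.020 ≈ 103 µg/mL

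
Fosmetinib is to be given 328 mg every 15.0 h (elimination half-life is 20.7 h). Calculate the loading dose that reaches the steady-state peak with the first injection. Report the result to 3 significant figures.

k = ln 2 / 20.7 = 0.03349 h⁻¹
Accumulation ratio R = 1 / (1 − e^(−kτ)) = 1 / (1 − e^(−0.03349×15.0)) = 1 / (1 − 0.6051) = 2.533
Loading dose = maintenance dose × R = 328 × 2.533 ≈ 831 mg

831 mg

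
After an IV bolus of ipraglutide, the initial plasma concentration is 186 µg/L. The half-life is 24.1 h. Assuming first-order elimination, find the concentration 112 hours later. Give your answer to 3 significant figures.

7.42 µg/L

k = ln 2 / 24.1 = 0.02876 h⁻¹
112 h is 4.647 half-lives, so C = 186 × (1/2)^4.647 = 186 × 0.03990 ≈ 7.42 µg/L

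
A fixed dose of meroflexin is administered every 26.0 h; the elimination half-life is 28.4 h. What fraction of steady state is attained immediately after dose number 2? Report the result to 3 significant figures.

0.719

k = ln 2 / 28.4 = 0.02441 h⁻¹
f_n = 1 − e^(−nkτ) = 1 − e^(−2 × 0.02441 × 26.0) = 1 − e^(−1.269) = 1 − 0.2811 ≈ 0.719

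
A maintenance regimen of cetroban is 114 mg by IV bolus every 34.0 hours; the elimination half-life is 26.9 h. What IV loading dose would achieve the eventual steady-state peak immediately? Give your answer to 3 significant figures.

195 mg

k = ln 2 / 26.9 = 0.02577 h⁻¹
Accumulation ratio R = 1 / (1 − e^(−kτ)) = 1 / (1 − e^(−0.02577×34.0)) = 1 / (1 − 0.4164) = 1.714
Loading dose = maintenance dose × R = 114 × 1.714 ≈ 195 mg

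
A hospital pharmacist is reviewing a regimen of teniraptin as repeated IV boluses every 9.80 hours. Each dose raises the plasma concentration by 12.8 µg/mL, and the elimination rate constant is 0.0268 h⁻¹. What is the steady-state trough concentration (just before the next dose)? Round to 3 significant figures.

Fraction remaining after one interval: e^(−kτ) = e^(−0.02680 × 9.80) = 0.7690
R = 1 / (1 − 0.7690) = 4.329
Css,max = 12.8 × 4.329 = 55.42 µg/mL
Css,min = Css,max × e^(−kτ) = 55.42 × 0.7690 ≈ 42.6 µg/mL

42.6 µg/mL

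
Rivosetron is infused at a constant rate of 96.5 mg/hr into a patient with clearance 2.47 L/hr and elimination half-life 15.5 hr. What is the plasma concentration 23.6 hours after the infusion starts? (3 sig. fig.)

Css = rate / CL = 96.5 / 2.47 = 39.07 mg/L
k = ln 2 / 15.5 = 0.04472 hr⁻¹
C(t) = Css (1 − e^(−kt)) = 39.07 × (1 − e^(−1.055)) = 39.07 × 0.6519 ≈ 25.5 mg/L

25.5 mg/L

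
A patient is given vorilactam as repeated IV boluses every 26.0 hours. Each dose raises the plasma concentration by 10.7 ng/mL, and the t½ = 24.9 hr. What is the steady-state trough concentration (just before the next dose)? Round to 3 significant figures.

10.1 ng/mL

k = ln 2 / 24.9 = 0.02784 hr⁻¹
Fraction remaining after one interval: e^(−kτ) = e^(−0.02784 × 26.0) = 0.4849
R = 1 / (1 − 0.4849) = 1.941
Css,max = 10.7 × 1.941 = 20.77 ng/mL
Css,min = Css,max × e^(−kτ) = 20.77 × 0.4849 ≈ 10.1 ng/mL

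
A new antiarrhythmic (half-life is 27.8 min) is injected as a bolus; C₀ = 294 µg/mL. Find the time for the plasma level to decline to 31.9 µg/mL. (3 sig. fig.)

89.1 minutes

k = ln 2 / 27.8 = 0.02493 min⁻¹
C(t) = C₀ e^(−kt)  ⇒  t = ln(C₀/C) / k
t = ln(294/31.9) / 0.02493 = 2.221 / 0.02493 ≈ 89.1 minutes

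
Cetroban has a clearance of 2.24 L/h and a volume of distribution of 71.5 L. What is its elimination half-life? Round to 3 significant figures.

k = CL / V = 2.24 / 71.5 = 0.03133 h⁻¹
t½ = ln 2 / k = ln 2 / 0.03133 ≈ 22.1 hours

22.1 hours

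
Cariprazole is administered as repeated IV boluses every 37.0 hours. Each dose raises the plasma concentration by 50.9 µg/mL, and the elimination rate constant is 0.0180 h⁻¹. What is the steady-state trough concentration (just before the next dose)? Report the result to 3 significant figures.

Fraction remaining after one interval: e^(−kτ) = e^(−0.01800 × 37.0) = 0.5138
R = 1 / (1 − 0.5138) = 2.057
Css,max = 50.9 × 2.057 = 104.7 µg/mL
Css,min = Css,max × e^(−kτ) = 104.7 × 0.5138 ≈ 53.8 µg/mL

53.8 µg/mL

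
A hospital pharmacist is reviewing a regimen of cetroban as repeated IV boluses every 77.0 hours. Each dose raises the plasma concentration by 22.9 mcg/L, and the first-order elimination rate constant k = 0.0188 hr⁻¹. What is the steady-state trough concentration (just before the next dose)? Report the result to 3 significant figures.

Fraction remaining after one interval: e^(−kτ) = e^(−0.01880 × 77.0) = 0.2351
R = 1 / (1 − 0.2351) = 1.307
Css,max = 22.9 × 1.307 = 29.94 mcg/L
Css,min = Css,max × e^(−kτ) = 29.94 × 0.2351 ≈ 7.04 mcg/L

7.04 mcg/L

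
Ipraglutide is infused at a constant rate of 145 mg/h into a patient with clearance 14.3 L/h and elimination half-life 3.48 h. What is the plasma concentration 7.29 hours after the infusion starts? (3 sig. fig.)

Css = rate / CL = 145 / 14.3 = 10.14 mg/L
k = ln 2 / 3.48 = 0.1992 h⁻¹
C(t) = Css (1 − e^(−kt)) = 10.14 × (1 − e^(−1.452)) = 10.14 × 0.7659 ≈ 7.77 mg/L

7.77 mg/L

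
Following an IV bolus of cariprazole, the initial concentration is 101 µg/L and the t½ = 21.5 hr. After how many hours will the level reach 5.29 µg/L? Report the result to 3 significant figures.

k = ln 2 / 21.5 = 0.03224 hr⁻¹
C(t) = C₀ e^(−kt)  ⇒  t = ln(C₀/C) / k
t = ln(101/5.29) / 0.03224 = 2.949 / 0.03224 ≈ 91.5 hours

91.5 hours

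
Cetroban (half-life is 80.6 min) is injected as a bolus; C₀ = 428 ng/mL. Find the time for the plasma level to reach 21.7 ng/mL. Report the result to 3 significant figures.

347 minutes

k = ln 2 / 80.6 = 0.008600 min⁻¹
C(t) = C₀ e^(−kt)  ⇒  t = ln(C₀/C) / k
t = ln(428/21.7) / 0.008600 = 2.982 / 0.008600 ≈ 347 minutes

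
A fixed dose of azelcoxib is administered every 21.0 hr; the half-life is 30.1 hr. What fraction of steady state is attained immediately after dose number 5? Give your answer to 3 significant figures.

k = ln 2 / 30.1 = 0.02303 hr⁻¹
f_n = 1 − e^(−nkτ) = 1 − e^(−5 × 0.02303 × 21.0) = 1 − e^(−2.418) = 1 − 0.08910 ≈ 0.911

0.911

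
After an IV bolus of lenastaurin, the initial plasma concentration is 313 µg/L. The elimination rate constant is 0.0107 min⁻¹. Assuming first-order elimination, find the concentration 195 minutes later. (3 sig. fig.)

C(t) = C₀ e^(−kt) = 313 × e^(−0.01070 × 195) = 313 × e^(−2.087) = 313 × 0.1241 ≈ 38.8 µg/L

38.8 µg/L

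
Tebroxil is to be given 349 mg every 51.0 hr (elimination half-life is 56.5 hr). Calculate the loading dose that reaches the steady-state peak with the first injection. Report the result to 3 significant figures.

k = ln 2 / 56.5 = 0.01227 hr⁻¹
Accumulation ratio R = 1 / (1 − e^(−kτ)) = 1 / (1 − e^(−0.01227×51.0)) = 1 / (1 − 0.5349) = 2.150
Loading dose = maintenance dose × R = 349 × 2.150 ≈ 750 mg

750 mg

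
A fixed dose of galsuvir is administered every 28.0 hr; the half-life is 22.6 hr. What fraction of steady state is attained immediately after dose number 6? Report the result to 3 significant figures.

0.994

k = ln 2 / 22.6 = 0.03067 hr⁻¹
f_n = 1 − e^(−nkτ) = 1 − e^(−6 × 0.03067 × 28.0) = 1 − e^(−5.153) = 1 − 0.005784 ≈ 0.994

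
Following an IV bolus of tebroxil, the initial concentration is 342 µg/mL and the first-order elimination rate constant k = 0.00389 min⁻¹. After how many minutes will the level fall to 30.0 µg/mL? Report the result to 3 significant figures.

626 minutes

C(t) = C₀ e^(−kt)  ⇒  t = ln(C₀/C) / k
t = ln(342/30.0) / 0.003890 = 2.434 / 0.003890 ≈ 626 minutes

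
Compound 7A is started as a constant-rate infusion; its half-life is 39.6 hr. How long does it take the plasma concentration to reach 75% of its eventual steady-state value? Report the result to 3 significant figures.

79.2 hours

k = ln 2 / 39.6 = 0.01750 hr⁻¹
f = 1 − e^(−kt)  ⇒  t = −ln(1 − f) / k
t = −ln(1 − 0.75) / 0.01750 = 1.386 / 0.01750 ≈ 79.2 hours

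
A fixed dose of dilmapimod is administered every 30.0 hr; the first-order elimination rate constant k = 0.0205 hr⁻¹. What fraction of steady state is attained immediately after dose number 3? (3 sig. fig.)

f_n = 1 − e^(−nkτ) = 1 − e^(−3 × 0.02050 × 30.0) = 1 − e^(−1.845) = 1 − 0.1580 ≈ 0.842

0.842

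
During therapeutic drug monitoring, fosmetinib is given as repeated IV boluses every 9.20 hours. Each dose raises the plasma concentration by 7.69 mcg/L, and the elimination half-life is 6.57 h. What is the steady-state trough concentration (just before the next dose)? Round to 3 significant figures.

k = ln 2 / 6.57 = 0.1055 h⁻¹
Fraction remaining after one interval: e^(−kτ) = e^(−0.1055 × 9.20) = 0.3788
R = 1 / (1 − 0.3788) = 1.610
Css,max = 7.69 × 1.610 = 12.38 mcg/L
Css,min = Css,max × e^(−kτ) = 12.38 × 0.3788 ≈ 4.69 mcg/L

4.69 mcg/L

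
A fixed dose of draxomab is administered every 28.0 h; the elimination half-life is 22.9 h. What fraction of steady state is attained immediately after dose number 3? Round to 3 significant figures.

0.921

k = ln 2 / 22.9 = 0.03027 h⁻¹
f_n = 1 − e^(−nkτ) = 1 − e^(−3 × 0.03027 × 28.0) = 1 − e^(−2.543) = 1 − 0.07867 ≈ 0.921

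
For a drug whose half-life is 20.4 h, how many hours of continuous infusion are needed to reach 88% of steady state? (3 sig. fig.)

k = ln 2 / 20.4 = 0.03398 h⁻¹
f = 1 − e^(−kt)  ⇒  t = −ln(1 − f) / k
t = −ln(1 − 0.88) / 0.03398 = 2.120 / 0.03398 ≈ 62.4 hours

62.4 hours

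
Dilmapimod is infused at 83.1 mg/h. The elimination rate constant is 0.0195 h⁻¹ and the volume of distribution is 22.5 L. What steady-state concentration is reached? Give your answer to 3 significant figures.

189 µg/mL

CL = k · V = 0.0195 × 22.5 = 0.4387 L/h
Css = rate / CL = 83.1 / 0.4387 ≈ 189 µg/mL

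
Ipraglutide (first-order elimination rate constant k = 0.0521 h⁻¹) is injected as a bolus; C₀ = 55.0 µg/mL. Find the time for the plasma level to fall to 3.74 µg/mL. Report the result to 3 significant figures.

C(t) = C₀ e^(−kt)  ⇒  t = ln(C₀/C) / k
t = ln(55.0/3.74) / 0.05210 = 2.688 / 0.05210 ≈ 51.6 hours

51.6 hours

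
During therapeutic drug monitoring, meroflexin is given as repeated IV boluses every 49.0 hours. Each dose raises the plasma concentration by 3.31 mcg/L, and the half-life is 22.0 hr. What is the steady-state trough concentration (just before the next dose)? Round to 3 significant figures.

0.899 mcg/L

k = ln 2 / 22.0 = 0.03151 hr⁻¹
Fraction remaining after one interval: e^(−kτ) = e^(−0.03151 × 49.0) = 0.2136
R = 1 / (1 − 0.2136) = 1.272
Css,max = 3.31 × 1.272 = 4.209 mcg/L
Css,min = Css,max × e^(−kτ) = 4.209 × 0.2136 ≈ 0.899 mcg/L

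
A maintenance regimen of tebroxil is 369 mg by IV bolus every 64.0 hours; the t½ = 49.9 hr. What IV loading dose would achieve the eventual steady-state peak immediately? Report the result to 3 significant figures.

k = ln 2 / 49.9 = 0.01389 hr⁻¹
Accumulation ratio R = 1 / (1 − e^(−kτ)) = 1 / (1 − e^(−0.01389×64.0)) = 1 / (1 − 0.4111) = 1.698
Loading dose = maintenance dose × R = 369 × 1.698 ≈ 627 mg

627 mg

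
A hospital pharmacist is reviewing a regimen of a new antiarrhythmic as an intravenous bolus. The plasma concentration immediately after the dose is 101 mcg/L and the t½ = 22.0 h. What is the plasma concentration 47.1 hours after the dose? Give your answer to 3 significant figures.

k = ln 2 / 22.0 = 0.03151 h⁻¹
C(t) = C₀ e^(−kt) = 101 × e^(−0.03151 × 47.1) = 101 × e^(−1.484) = 101 × 0.2267 ≈ 22.9 mcg/L

22.9 mcg/L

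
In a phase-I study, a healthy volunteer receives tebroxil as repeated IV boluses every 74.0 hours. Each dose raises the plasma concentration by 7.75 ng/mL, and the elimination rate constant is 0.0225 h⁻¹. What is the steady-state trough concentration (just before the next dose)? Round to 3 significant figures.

1.81 ng/mL

Fraction remaining after one interval: e^(−kτ) = e^(−0.02250 × 74.0) = 0.1892
R = 1 / (1 − 0.1892) = 1.233
Css,max = 7.75 × 1.233 = 9.558 ng/mL
Css,min = Css,max × e^(−kτ) = 9.558 × 0.1892 ≈ 1.81 ng/mL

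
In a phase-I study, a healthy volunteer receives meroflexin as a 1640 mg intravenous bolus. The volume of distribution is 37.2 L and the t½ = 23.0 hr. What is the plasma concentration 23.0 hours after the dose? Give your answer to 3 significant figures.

22.0 mg/L

C₀ = dose / V = 1640 / 37.2 = 44.09 mg/L
k = ln 2 / 23.0 = 0.03014 hr⁻¹
C(t) = C₀ e^(−kt) = 44.09 × e^(−0.03014 × 23.0) = 44.09 × e^(−0.6931) = 44.09 × 0.5000 ≈ 22.0 mg/L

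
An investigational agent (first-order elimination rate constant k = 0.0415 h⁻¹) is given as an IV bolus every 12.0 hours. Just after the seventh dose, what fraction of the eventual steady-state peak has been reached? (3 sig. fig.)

f_n = 1 − e^(−nkτ) = 1 − e^(−7 × 0.04150 × 12.0) = 1 − e^(−3.486) = 1 − 0.03062 ≈ 0.969

0.969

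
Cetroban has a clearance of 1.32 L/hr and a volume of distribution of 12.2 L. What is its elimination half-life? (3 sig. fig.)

k = CL / V = 1.32 / 12.2 = 0.1082 hr⁻¹
t½ = ln 2 / k = ln 2 / 0.1082 ≈ 6.41 hours

6.41 hours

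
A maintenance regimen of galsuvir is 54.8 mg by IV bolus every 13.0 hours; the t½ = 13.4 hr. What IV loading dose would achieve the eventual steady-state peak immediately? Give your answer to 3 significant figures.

112 mg

k = ln 2 / 13.4 = 0.05173 hr⁻¹
Accumulation ratio R = 1 / (1 − e^(−kτ)) = 1 / (1 − e^(−0.05173×13.0)) = 1 / (1 − 0.5105) = 2.043
Loading dose = maintenance dose × R = 54.8 × 2.043 ≈ 112 mg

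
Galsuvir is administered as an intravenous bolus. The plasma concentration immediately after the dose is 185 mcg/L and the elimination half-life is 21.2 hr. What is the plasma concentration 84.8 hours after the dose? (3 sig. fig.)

11.6 mcg/L

k = ln 2 / 21.2 = 0.03270 hr⁻¹
84.8 hr is 4.000 half-lives, so C = 185 × (1/2)^4.000 = 185 × 0.06250 ≈ 11.6 mcg/L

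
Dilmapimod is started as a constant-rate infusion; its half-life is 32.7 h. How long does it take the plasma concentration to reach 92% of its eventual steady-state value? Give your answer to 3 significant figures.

k = ln 2 / 32.7 = 0.02120 h⁻¹
f = 1 − e^(−kt)  ⇒  t = −ln(1 − f) / k
t = −ln(1 − 0.92) / 0.02120 = 2.526 / 0.02120 ≈ 119 hours

119 hours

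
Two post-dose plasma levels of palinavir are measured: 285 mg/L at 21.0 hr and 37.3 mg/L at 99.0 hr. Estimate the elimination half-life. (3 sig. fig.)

k = ln(C₁/C₂) / (t₂ − t₁) = ln(285/37.3) / (99.0 − 21.0)
  = 2.033 / 78.00 = 0.02607 hr⁻¹
t½ = ln 2 / k = ln 2 / 0.02607 ≈ 26.6 hours

26.6 hours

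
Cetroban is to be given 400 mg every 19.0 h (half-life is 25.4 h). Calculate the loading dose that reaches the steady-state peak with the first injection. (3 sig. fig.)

989 mg

k = ln 2 / 25.4 = 0.02729 h⁻¹
Accumulation ratio R = 1 / (1 − e^(−kτ)) = 1 / (1 − e^(−0.02729×19.0)) = 1 / (1 − 0.5954) = 2.472
Loading dose = maintenance dose × R = 400 × 2.472 ≈ 989 mg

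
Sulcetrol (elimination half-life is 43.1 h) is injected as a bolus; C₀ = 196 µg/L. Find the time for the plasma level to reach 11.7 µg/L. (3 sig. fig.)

175 hours

k = ln 2 / 43.1 = 0.01608 h⁻¹
C(t) = C₀ e^(−kt)  ⇒  t = ln(C₀/C) / k
t = ln(196/11.7) / 0.01608 = 2.819 / 0.01608 ≈ 175 hours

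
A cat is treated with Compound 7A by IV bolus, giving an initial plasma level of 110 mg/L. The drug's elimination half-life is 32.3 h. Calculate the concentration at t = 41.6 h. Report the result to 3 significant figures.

45.0 mg/L

k = ln 2 / 32.3 = 0.02146 h⁻¹
41.6 h is 1.288 half-lives, so C = 110 × (1/2)^1.288 = 110 × 0.4095 ≈ 45.0 mg/L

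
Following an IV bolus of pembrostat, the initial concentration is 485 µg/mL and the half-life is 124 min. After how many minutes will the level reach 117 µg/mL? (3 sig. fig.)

254 minutes

k = ln 2 / 124 = 0.005590 min⁻¹
C(t) = C₀ e^(−kt)  ⇒  t = ln(C₀/C) / k
t = ln(485/117) / 0.005590 = 1.422 / 0.005590 ≈ 254 minutes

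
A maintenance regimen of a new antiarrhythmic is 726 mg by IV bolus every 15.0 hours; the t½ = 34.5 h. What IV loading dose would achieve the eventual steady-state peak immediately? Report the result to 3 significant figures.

2790 mg

k = ln 2 / 34.5 = 0.02009 h⁻¹
Accumulation ratio R = 1 / (1 − e^(−kτ)) = 1 / (1 − e^(−0.02009×15.0)) = 1 / (1 − 0.7398) = 3.843
Loading dose = maintenance dose × R = 726 × 3.843 ≈ 2790 mg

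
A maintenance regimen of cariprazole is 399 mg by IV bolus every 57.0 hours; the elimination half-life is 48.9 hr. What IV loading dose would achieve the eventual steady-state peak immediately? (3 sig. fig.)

k = ln 2 / 48.9 = 0.01417 hr⁻¹
Accumulation ratio R = 1 / (1 − e^(−kτ)) = 1 / (1 − e^(−0.01417×57.0)) = 1 / (1 − 0.4458) = 1.804
Loading dose = maintenance dose × R = 399 × 1.804 ≈ 720 mg

720 mg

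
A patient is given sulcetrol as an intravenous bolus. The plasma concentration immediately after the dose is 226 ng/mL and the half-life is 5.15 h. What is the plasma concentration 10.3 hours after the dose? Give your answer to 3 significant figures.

k = ln 2 / 5.15 = 0.1346 h⁻¹
10.3 h is 2.000 half-lives, so C = 226 × (1/2)^2.000 = 226 × 0.2500 ≈ 56.5 ng/mL

56.5 ng/mL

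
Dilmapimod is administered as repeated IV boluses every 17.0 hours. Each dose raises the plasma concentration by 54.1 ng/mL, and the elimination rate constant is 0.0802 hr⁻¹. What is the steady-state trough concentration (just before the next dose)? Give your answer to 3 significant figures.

Fraction remaining after one interval: e^(−kτ) = e^(−0.08020 × 17.0) = 0.2558
R = 1 / (1 − 0.2558) = 1.344
Css,max = 54.1 × 1.344 = 72.69 ng/mL
Css,min = Css,max × e^(−kτ) = 72.69 × 0.2558 ≈ 18.6 ng/mL

18.6 ng/mL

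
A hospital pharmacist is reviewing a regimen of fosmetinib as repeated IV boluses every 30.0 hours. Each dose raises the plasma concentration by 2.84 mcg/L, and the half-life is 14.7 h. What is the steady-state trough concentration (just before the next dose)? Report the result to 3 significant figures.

k = ln 2 / 14.7 = 0.04715 h⁻¹
Fraction remaining after one interval: e^(−kτ) = e^(−0.04715 × 30.0) = 0.2430
R = 1 / (1 − 0.2430) = 1.321
Css,max = 2.84 × 1.321 = 3.752 mcg/L
Css,min = Css,max × e^(−kτ) = 3.752 × 0.2430 ≈ 0.912 mcg/L

0.912 mcg/L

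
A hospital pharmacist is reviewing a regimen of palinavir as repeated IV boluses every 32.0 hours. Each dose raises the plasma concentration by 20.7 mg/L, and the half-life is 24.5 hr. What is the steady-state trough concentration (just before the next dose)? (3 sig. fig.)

14.1 mg/L

k = ln 2 / 24.5 = 0.02829 hr⁻¹
Fraction remaining after one interval: e^(−kτ) = e^(−0.02829 × 32.0) = 0.4044
R = 1 / (1 − 0.4044) = 1.679
Css,max = 20.7 × 1.679 = 34.76 mg/L
Css,min = Css,max × e^(−kτ) = 34.76 × 0.4044 ≈ 14.1 mg/L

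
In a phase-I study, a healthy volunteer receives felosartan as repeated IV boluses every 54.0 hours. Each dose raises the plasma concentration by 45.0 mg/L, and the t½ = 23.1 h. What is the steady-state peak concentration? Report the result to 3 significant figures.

k = ln 2 / 23.1 = 0.03001 h⁻¹
Fraction remaining after one interval: e^(−kτ) = e^(−0.03001 × 54.0) = 0.1978
R = 1 / (1 − 0.1978) = 1.247
Css,max = 45.0 × 1.247 ≈ 56.1 mg/L

56.1 mg/L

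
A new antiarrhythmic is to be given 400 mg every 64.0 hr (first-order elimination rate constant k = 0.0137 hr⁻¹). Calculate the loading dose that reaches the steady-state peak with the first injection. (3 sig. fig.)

Accumulation ratio R = 1 / (1 − e^(−kτ)) = 1 / (1 − e^(−0.01370×64.0)) = 1 / (1 − 0.4161) = 1.713
Loading dose = maintenance dose × R = 400 × 1.713 ≈ 685 mg

685 mg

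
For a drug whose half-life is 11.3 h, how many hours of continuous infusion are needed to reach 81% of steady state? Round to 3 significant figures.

27.1 hours

k = ln 2 / 11.3 = 0.06134 h⁻¹
f = 1 − e^(−kt)  ⇒  t = −ln(1 − f) / k
t = −ln(1 − 0.81) / 0.06134 = 1.661 / 0.06134 ≈ 27.1 hours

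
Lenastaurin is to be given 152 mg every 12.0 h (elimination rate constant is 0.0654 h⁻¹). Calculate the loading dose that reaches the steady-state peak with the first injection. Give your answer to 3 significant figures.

280 mg

Accumulation ratio R = 1 / (1 − e^(−kτ)) = 1 / (1 − e^(−0.06540×12.0)) = 1 / (1 − 0.4562) = 1.839
Loading dose = maintenance dose × R = 152 × 1.839 ≈ 280 mg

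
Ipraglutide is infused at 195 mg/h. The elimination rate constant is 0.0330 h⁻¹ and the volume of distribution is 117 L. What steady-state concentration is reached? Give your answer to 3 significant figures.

50.5 µg/mL

CL = k · V = 0.0330 × 117 = 3.861 L/h
Css = rate / CL = 195 / 3.861 ≈ 50.5 µg/mL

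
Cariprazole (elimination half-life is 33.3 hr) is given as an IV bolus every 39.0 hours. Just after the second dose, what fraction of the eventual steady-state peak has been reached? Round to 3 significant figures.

k = ln 2 / 33.3 = 0.02082 hr⁻¹
f_n = 1 − e^(−nkτ) = 1 − e^(−2 × 0.02082 × 39.0) = 1 − e^(−1.624) = 1 − 0.1972 ≈ 0.803

0.803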